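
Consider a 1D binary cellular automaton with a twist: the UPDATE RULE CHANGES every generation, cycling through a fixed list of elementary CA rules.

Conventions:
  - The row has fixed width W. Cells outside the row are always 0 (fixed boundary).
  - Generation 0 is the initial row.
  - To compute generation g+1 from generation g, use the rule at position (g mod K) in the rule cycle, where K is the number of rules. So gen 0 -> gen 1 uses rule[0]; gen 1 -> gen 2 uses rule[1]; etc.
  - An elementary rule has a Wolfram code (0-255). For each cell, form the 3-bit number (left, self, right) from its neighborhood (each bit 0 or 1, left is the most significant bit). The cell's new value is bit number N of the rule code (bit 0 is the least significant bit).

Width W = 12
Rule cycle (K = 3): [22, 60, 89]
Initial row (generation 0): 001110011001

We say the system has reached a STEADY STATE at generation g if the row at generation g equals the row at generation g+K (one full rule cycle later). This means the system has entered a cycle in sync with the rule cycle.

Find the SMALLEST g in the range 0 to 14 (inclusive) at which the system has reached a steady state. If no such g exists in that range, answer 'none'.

Answer: 7

Derivation:
Gen 0: 001110011001
Gen 1 (rule 22): 010001100111
Gen 2 (rule 60): 011001010100
Gen 3 (rule 89): 011100000011
Gen 4 (rule 22): 100010000100
Gen 5 (rule 60): 110011000110
Gen 6 (rule 89): 111011110111
Gen 7 (rule 22): 000000000000
Gen 8 (rule 60): 000000000000
Gen 9 (rule 89): 111111111111
Gen 10 (rule 22): 000000000000
Gen 11 (rule 60): 000000000000
Gen 12 (rule 89): 111111111111
Gen 13 (rule 22): 000000000000
Gen 14 (rule 60): 000000000000
Gen 15 (rule 89): 111111111111
Gen 16 (rule 22): 000000000000
Gen 17 (rule 60): 000000000000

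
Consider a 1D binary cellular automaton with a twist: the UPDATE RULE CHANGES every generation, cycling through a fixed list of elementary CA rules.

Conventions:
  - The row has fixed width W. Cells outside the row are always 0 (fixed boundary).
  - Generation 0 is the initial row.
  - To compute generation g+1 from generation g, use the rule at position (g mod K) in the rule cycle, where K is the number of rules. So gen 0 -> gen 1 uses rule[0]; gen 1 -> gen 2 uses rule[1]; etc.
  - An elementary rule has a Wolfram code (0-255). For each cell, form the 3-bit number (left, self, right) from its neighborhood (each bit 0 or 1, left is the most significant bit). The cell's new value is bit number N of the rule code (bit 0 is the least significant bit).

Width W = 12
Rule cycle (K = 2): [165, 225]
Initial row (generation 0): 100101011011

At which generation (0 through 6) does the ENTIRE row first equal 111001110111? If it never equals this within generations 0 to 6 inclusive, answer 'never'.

Gen 0: 100101011011
Gen 1 (rule 165): 100111100100
Gen 2 (rule 225): 000011100001
Gen 3 (rule 165): 111001001101
Gen 4 (rule 225): 011000000110
Gen 5 (rule 165): 000011110000
Gen 6 (rule 225): 111001110111

Answer: 6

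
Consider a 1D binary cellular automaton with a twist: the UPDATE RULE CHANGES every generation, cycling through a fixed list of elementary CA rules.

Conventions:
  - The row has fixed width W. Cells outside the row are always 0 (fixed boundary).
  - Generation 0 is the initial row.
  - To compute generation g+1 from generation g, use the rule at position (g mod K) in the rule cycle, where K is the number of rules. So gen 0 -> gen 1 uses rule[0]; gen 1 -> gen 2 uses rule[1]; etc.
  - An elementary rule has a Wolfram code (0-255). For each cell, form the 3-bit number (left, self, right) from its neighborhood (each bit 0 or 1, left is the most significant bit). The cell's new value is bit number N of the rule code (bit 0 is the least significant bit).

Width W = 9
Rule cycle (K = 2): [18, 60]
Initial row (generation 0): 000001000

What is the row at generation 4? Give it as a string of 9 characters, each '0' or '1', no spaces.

Answer: 000110001

Derivation:
Gen 0: 000001000
Gen 1 (rule 18): 000010100
Gen 2 (rule 60): 000011110
Gen 3 (rule 18): 000100001
Gen 4 (rule 60): 000110001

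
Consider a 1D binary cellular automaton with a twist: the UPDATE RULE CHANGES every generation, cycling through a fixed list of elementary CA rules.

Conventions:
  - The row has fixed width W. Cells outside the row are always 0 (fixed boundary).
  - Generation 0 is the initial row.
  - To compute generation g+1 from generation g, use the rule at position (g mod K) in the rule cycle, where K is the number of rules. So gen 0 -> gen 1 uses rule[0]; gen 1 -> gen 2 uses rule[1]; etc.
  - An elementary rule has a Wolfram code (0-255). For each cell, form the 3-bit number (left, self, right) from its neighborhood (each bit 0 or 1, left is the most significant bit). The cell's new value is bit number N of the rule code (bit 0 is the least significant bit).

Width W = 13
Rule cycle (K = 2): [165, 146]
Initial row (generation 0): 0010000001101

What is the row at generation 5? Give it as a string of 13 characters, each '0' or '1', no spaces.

Gen 0: 0010000001101
Gen 1 (rule 165): 1010111100011
Gen 2 (rule 146): 0000011010100
Gen 3 (rule 165): 1111000111101
Gen 4 (rule 146): 0110101011000
Gen 5 (rule 165): 0001111100011

Answer: 0001111100011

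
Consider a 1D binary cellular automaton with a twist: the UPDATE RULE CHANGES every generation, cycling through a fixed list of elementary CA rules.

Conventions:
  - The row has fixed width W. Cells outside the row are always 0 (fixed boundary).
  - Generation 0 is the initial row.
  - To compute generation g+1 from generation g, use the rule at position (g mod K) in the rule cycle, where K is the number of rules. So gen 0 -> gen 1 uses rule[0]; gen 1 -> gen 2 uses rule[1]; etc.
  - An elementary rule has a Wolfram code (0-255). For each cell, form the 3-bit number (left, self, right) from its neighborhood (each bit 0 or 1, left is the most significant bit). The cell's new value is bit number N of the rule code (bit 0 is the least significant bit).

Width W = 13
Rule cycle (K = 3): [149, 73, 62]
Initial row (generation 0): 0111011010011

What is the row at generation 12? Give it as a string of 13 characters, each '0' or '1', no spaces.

Gen 0: 0111011010011
Gen 1 (rule 149): 0010000011000
Gen 2 (rule 73): 1000111011011
Gen 3 (rule 62): 1101100110110
Gen 4 (rule 149): 0000010000001
Gen 5 (rule 73): 1111000111100
Gen 6 (rule 62): 1000101100010
Gen 7 (rule 149): 1110100011011
Gen 8 (rule 73): 1010001011011
Gen 9 (rule 62): 1111011110110
Gen 10 (rule 149): 0110001100001
Gen 11 (rule 73): 0110101101100
Gen 12 (rule 62): 1101111011010

Answer: 1101111011010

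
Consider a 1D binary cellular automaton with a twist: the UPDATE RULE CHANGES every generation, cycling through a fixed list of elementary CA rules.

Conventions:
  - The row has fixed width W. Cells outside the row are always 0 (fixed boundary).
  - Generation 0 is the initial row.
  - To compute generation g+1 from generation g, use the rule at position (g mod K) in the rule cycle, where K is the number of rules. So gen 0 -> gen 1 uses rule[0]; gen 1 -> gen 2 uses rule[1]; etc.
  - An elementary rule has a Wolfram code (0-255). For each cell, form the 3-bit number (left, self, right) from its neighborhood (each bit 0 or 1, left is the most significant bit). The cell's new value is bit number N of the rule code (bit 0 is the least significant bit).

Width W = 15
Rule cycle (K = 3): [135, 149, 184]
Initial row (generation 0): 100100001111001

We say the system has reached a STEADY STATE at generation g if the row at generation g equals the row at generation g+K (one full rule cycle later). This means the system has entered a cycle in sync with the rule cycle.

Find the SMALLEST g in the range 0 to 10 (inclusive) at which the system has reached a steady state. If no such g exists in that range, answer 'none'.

Answer: none

Derivation:
Gen 0: 100100001111001
Gen 1 (rule 135): 101101110110011
Gen 2 (rule 149): 100000100001000
Gen 3 (rule 184): 010000010000100
Gen 4 (rule 135): 110111110111101
Gen 5 (rule 149): 000011100011001
Gen 6 (rule 184): 000011010010100
Gen 7 (rule 135): 111100010110101
Gen 8 (rule 149): 011011010000101
Gen 9 (rule 184): 010110101000010
Gen 10 (rule 135): 110000101011110
Gen 11 (rule 149): 001110101001101
Gen 12 (rule 184): 001101010101010
Gen 13 (rule 135): 110001010101010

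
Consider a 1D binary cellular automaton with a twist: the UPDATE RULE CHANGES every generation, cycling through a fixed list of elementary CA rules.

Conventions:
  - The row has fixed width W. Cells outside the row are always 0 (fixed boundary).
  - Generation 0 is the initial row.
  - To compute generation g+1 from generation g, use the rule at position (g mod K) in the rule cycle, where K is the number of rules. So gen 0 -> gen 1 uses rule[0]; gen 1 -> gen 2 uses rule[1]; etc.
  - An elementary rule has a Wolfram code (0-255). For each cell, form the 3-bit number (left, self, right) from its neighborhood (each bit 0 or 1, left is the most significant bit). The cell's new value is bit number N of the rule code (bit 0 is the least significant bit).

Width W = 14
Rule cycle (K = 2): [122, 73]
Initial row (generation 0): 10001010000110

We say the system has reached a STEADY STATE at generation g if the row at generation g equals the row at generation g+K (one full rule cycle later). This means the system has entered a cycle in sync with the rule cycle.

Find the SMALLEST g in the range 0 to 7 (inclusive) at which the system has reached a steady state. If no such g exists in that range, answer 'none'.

Gen 0: 10001010000110
Gen 1 (rule 122): 01010101001111
Gen 2 (rule 73): 00000000001001
Gen 3 (rule 122): 00000000010110
Gen 4 (rule 73): 11111111000110
Gen 5 (rule 122): 10000001101111
Gen 6 (rule 73): 00111101101001
Gen 7 (rule 122): 01100111110110
Gen 8 (rule 73): 01100100010110
Gen 9 (rule 122): 11111010101111

Answer: none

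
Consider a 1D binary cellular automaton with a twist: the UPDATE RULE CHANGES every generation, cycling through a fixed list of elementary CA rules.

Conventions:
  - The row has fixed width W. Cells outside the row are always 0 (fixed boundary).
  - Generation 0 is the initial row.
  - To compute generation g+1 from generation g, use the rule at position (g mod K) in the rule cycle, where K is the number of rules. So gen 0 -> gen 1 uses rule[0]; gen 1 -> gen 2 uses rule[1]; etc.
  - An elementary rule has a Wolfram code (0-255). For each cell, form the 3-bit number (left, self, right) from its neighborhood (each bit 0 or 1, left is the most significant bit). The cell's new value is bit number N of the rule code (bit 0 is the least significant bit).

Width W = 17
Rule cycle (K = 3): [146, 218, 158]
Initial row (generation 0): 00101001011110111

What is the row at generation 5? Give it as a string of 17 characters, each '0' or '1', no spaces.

Answer: 00001001100011100

Derivation:
Gen 0: 00101001011110111
Gen 1 (rule 146): 01000110001100010
Gen 2 (rule 218): 10101111011110101
Gen 3 (rule 158): 10101110011100101
Gen 4 (rule 146): 00000101101011000
Gen 5 (rule 218): 00001001100011100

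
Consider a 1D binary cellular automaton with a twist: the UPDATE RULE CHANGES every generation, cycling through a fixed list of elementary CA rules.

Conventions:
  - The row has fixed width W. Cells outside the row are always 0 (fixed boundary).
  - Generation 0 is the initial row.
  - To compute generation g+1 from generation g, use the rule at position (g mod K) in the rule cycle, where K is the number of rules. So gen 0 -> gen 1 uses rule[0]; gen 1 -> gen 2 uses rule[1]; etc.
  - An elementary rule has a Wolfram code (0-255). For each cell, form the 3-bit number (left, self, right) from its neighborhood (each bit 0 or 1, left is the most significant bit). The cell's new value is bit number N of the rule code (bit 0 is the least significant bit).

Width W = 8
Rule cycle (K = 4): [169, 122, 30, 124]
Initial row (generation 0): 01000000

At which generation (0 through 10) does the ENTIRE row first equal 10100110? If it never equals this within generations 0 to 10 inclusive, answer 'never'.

Answer: 7

Derivation:
Gen 0: 01000000
Gen 1 (rule 169): 00011111
Gen 2 (rule 122): 00110001
Gen 3 (rule 30): 01101011
Gen 4 (rule 124): 01111111
Gen 5 (rule 169): 01111110
Gen 6 (rule 122): 11000011
Gen 7 (rule 30): 10100110
Gen 8 (rule 124): 11110111
Gen 9 (rule 169): 11101110
Gen 10 (rule 122): 10111011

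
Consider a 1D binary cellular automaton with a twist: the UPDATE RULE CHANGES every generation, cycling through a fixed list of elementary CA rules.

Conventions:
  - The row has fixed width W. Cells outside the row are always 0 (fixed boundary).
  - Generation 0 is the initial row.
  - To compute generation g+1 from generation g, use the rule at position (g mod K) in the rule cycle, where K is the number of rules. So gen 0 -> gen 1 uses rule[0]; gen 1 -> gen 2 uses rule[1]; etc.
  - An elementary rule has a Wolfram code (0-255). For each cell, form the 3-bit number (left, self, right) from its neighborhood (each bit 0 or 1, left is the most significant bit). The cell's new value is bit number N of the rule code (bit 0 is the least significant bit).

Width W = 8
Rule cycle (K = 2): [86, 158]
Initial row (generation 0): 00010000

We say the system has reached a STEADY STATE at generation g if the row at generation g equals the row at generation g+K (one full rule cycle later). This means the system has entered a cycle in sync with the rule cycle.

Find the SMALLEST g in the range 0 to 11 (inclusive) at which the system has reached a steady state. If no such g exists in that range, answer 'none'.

Gen 0: 00010000
Gen 1 (rule 86): 00111000
Gen 2 (rule 158): 01110100
Gen 3 (rule 86): 10010110
Gen 4 (rule 158): 11110101
Gen 5 (rule 86): 00010101
Gen 6 (rule 158): 00110101
Gen 7 (rule 86): 01010101
Gen 8 (rule 158): 11010101
Gen 9 (rule 86): 01010101
Gen 10 (rule 158): 11010101
Gen 11 (rule 86): 01010101
Gen 12 (rule 158): 11010101
Gen 13 (rule 86): 01010101

Answer: 7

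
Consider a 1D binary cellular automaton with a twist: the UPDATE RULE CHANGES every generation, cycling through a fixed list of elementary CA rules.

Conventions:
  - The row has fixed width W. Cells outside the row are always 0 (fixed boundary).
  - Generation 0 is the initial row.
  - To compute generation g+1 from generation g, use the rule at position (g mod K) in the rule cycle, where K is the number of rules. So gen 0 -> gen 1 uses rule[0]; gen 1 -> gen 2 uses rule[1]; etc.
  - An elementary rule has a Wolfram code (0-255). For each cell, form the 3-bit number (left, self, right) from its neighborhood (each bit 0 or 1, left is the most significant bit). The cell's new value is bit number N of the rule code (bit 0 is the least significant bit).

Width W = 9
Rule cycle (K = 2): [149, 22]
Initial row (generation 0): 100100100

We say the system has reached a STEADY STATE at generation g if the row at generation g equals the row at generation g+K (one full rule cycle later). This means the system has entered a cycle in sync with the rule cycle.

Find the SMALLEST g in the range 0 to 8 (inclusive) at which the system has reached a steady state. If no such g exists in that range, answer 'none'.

Gen 0: 100100100
Gen 1 (rule 149): 110110111
Gen 2 (rule 22): 000000000
Gen 3 (rule 149): 111111111
Gen 4 (rule 22): 000000000
Gen 5 (rule 149): 111111111
Gen 6 (rule 22): 000000000
Gen 7 (rule 149): 111111111
Gen 8 (rule 22): 000000000
Gen 9 (rule 149): 111111111
Gen 10 (rule 22): 000000000

Answer: 2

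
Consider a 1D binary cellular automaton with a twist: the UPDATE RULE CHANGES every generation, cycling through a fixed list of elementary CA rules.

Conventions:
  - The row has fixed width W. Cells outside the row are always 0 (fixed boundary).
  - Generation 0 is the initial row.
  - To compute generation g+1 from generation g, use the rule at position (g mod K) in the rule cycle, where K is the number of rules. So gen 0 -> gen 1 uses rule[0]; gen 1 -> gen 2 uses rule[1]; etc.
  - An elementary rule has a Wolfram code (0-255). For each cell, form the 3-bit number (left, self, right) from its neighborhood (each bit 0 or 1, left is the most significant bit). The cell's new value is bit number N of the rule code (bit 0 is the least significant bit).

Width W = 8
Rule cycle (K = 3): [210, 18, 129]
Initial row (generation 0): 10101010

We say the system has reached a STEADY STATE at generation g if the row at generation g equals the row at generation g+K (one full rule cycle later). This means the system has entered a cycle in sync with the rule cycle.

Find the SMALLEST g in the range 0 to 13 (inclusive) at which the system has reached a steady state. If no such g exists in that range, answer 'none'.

Gen 0: 10101010
Gen 1 (rule 210): 00000001
Gen 2 (rule 18): 00000010
Gen 3 (rule 129): 11111000
Gen 4 (rule 210): 01111100
Gen 5 (rule 18): 10000010
Gen 6 (rule 129): 00111000
Gen 7 (rule 210): 01011100
Gen 8 (rule 18): 10000010
Gen 9 (rule 129): 00111000
Gen 10 (rule 210): 01011100
Gen 11 (rule 18): 10000010
Gen 12 (rule 129): 00111000
Gen 13 (rule 210): 01011100
Gen 14 (rule 18): 10000010
Gen 15 (rule 129): 00111000
Gen 16 (rule 210): 01011100

Answer: 5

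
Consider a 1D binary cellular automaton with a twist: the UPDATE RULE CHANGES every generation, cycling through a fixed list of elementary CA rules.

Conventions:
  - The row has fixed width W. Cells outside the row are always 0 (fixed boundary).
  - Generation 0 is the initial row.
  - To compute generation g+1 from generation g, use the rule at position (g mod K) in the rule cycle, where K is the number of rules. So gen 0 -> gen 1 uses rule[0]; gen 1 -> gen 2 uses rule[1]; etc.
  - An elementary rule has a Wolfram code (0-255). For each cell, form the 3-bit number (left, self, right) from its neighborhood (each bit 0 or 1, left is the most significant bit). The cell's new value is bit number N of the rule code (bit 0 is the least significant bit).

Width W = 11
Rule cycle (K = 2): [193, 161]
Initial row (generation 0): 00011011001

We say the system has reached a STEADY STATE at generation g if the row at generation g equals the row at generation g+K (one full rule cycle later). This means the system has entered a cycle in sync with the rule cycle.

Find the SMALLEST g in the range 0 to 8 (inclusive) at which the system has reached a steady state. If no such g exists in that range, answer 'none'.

Answer: none

Derivation:
Gen 0: 00011011001
Gen 1 (rule 193): 11001001000
Gen 2 (rule 161): 00000000011
Gen 3 (rule 193): 11111111001
Gen 4 (rule 161): 01111110000
Gen 5 (rule 193): 00111110111
Gen 6 (rule 161): 10011101010
Gen 7 (rule 193): 00001100000
Gen 8 (rule 161): 11100001111
Gen 9 (rule 193): 01101100111
Gen 10 (rule 161): 00010000010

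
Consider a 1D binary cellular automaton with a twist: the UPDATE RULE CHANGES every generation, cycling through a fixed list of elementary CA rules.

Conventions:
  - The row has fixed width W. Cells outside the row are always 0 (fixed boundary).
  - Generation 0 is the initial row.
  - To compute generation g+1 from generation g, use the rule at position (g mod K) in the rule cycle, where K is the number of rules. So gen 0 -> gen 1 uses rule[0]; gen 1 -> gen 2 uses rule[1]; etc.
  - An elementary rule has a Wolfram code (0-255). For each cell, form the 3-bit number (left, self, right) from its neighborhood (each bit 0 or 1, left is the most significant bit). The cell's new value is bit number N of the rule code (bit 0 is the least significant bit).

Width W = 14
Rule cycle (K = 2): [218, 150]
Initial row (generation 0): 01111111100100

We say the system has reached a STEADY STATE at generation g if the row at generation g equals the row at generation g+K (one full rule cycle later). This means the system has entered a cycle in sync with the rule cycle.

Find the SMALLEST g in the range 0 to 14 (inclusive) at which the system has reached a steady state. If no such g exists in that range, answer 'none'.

Gen 0: 01111111100100
Gen 1 (rule 218): 11111111111010
Gen 2 (rule 150): 01111111110011
Gen 3 (rule 218): 11111111111111
Gen 4 (rule 150): 01111111111110
Gen 5 (rule 218): 11111111111111
Gen 6 (rule 150): 01111111111110
Gen 7 (rule 218): 11111111111111
Gen 8 (rule 150): 01111111111110
Gen 9 (rule 218): 11111111111111
Gen 10 (rule 150): 01111111111110
Gen 11 (rule 218): 11111111111111
Gen 12 (rule 150): 01111111111110
Gen 13 (rule 218): 11111111111111
Gen 14 (rule 150): 01111111111110
Gen 15 (rule 218): 11111111111111
Gen 16 (rule 150): 01111111111110

Answer: 3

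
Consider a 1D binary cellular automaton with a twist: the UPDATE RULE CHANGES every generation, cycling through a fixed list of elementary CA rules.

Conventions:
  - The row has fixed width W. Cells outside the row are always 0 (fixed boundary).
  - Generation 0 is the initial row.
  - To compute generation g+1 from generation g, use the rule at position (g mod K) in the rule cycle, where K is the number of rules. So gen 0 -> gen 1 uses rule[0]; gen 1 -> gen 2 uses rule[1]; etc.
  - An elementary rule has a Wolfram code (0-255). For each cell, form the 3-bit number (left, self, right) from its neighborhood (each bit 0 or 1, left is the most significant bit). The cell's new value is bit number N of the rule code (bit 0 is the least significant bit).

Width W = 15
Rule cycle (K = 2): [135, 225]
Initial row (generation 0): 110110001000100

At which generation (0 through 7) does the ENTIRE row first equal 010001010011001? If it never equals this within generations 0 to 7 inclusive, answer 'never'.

Answer: never

Derivation:
Gen 0: 110110001000100
Gen 1 (rule 135): 000000111011101
Gen 2 (rule 225): 111110011101110
Gen 3 (rule 135): 011100101000100
Gen 4 (rule 225): 001100010010001
Gen 5 (rule 135): 110001110110111
Gen 6 (rule 225): 010100111011011
Gen 7 (rule 135): 110101010000000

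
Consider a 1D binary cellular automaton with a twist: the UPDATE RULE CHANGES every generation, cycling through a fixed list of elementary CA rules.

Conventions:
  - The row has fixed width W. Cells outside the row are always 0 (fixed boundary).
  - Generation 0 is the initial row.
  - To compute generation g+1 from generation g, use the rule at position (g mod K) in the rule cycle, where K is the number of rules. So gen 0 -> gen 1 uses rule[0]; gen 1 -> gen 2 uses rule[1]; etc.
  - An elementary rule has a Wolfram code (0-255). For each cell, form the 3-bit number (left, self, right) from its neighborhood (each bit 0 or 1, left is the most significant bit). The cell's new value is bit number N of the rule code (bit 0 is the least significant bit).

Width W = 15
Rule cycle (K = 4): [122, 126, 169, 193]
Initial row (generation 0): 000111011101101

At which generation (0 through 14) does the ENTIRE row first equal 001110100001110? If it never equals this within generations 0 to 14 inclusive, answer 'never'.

Answer: never

Derivation:
Gen 0: 000111011101101
Gen 1 (rule 122): 001101110111110
Gen 2 (rule 126): 011111011100011
Gen 3 (rule 169): 011110111001010
Gen 4 (rule 193): 001110011000000
Gen 5 (rule 122): 011011111100000
Gen 6 (rule 126): 111110000110000
Gen 7 (rule 169): 111100110100111
Gen 8 (rule 193): 011100010000011
Gen 9 (rule 122): 110110101000111
Gen 10 (rule 126): 111111111101101
Gen 11 (rule 169): 111111111011010
Gen 12 (rule 193): 011111111001000
Gen 13 (rule 122): 110000001110100
Gen 14 (rule 126): 111000011011110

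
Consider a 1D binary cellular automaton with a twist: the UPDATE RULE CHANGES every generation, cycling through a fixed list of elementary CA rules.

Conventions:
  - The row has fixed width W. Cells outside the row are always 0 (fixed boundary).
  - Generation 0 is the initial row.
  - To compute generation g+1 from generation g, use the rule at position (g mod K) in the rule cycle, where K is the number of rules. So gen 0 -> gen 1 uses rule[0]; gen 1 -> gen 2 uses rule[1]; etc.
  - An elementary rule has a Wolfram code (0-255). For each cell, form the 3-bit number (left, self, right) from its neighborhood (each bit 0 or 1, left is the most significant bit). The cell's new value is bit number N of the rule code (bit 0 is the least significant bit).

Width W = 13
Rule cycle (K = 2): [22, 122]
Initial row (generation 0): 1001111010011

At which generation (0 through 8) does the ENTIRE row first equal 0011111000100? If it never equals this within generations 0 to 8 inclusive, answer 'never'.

Gen 0: 1001111010011
Gen 1 (rule 22): 1110000011100
Gen 2 (rule 122): 1011000110110
Gen 3 (rule 22): 1000101000001
Gen 4 (rule 122): 0101010100010
Gen 5 (rule 22): 1101010110111
Gen 6 (rule 122): 1110101111101
Gen 7 (rule 22): 0000100000001
Gen 8 (rule 122): 0001010000010

Answer: never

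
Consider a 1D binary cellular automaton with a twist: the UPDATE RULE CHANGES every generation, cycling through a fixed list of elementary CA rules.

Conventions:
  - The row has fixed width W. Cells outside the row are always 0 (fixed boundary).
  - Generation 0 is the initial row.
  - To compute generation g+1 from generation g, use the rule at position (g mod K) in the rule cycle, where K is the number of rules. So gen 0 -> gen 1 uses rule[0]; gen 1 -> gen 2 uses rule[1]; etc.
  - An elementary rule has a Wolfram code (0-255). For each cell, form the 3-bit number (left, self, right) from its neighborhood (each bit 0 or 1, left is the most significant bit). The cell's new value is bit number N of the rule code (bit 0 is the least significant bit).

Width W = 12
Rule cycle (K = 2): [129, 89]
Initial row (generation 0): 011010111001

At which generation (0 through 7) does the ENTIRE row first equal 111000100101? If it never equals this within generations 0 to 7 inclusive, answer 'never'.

Answer: never

Derivation:
Gen 0: 011010111001
Gen 1 (rule 129): 000000010000
Gen 2 (rule 89): 111111001111
Gen 3 (rule 129): 011110000110
Gen 4 (rule 89): 010011110111
Gen 5 (rule 129): 000001100010
Gen 6 (rule 89): 111101111001
Gen 7 (rule 129): 011000110000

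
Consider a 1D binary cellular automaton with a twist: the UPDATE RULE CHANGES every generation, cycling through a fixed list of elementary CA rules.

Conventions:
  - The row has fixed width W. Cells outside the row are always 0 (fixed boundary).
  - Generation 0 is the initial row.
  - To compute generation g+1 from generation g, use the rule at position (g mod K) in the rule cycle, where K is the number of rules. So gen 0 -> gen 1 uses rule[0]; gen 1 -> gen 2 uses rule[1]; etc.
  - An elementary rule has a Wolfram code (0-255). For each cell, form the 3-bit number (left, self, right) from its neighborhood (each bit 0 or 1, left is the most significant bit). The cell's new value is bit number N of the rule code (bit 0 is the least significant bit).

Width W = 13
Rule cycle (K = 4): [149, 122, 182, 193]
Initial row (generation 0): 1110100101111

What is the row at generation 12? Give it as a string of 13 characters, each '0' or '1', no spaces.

Gen 0: 1110100101111
Gen 1 (rule 149): 0100110100110
Gen 2 (rule 122): 1011111011111
Gen 3 (rule 182): 1101110101110
Gen 4 (rule 193): 0100110000110
Gen 5 (rule 149): 0110001110001
Gen 6 (rule 122): 1111011011010
Gen 7 (rule 182): 0110100100111
Gen 8 (rule 193): 0010000000011
Gen 9 (rule 149): 1011111111000
Gen 10 (rule 122): 0110000001100
Gen 11 (rule 182): 1001000010010
Gen 12 (rule 193): 0000011000000

Answer: 0000011000000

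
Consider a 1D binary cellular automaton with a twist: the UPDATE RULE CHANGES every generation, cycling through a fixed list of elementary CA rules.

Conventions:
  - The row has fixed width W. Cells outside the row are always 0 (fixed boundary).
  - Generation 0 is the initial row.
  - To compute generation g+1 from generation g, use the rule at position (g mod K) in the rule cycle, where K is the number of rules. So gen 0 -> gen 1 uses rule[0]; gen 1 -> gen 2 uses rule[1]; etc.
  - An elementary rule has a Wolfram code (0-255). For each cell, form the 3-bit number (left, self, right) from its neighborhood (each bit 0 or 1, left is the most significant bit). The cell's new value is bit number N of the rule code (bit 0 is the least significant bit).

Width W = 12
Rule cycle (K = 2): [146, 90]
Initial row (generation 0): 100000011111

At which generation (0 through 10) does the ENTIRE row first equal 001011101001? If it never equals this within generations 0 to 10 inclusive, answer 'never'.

Gen 0: 100000011111
Gen 1 (rule 146): 010000101110
Gen 2 (rule 90): 101001001011
Gen 3 (rule 146): 000110110000
Gen 4 (rule 90): 001110111000
Gen 5 (rule 146): 010100010100
Gen 6 (rule 90): 100010100010
Gen 7 (rule 146): 010100010101
Gen 8 (rule 90): 100010100000
Gen 9 (rule 146): 010100010000
Gen 10 (rule 90): 100010101000

Answer: never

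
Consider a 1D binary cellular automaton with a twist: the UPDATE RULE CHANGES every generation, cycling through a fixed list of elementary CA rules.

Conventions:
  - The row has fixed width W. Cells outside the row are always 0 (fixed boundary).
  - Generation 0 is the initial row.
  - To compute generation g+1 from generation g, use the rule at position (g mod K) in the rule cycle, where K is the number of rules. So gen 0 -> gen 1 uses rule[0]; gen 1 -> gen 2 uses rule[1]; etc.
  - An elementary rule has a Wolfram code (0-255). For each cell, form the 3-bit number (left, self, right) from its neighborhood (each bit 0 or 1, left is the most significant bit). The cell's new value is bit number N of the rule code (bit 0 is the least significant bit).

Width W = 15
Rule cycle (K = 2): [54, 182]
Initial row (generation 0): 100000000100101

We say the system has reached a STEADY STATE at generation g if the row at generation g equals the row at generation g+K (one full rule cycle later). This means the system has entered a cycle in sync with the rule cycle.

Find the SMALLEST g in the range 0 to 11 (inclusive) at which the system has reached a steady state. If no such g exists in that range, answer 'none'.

Answer: none

Derivation:
Gen 0: 100000000100101
Gen 1 (rule 54): 110000001111111
Gen 2 (rule 182): 001000010111110
Gen 3 (rule 54): 011100111000001
Gen 4 (rule 182): 101011010100011
Gen 5 (rule 54): 111100111110100
Gen 6 (rule 182): 011011011101110
Gen 7 (rule 54): 100100100010001
Gen 8 (rule 182): 111111110111011
Gen 9 (rule 54): 000000001000100
Gen 10 (rule 182): 000000011101110
Gen 11 (rule 54): 000000100010001
Gen 12 (rule 182): 000001110111011
Gen 13 (rule 54): 000010001000100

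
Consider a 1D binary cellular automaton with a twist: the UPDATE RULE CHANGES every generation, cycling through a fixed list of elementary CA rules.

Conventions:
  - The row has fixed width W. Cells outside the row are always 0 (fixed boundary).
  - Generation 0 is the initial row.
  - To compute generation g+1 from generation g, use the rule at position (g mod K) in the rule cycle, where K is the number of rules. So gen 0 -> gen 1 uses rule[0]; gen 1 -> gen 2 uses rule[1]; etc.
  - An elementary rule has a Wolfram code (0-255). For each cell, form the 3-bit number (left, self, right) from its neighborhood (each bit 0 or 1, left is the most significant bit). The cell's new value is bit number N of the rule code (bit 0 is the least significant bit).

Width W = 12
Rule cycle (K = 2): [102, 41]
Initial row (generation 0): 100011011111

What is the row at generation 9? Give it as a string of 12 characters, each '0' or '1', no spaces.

Gen 0: 100011011111
Gen 1 (rule 102): 100101100001
Gen 2 (rule 41): 000011001100
Gen 3 (rule 102): 000101010100
Gen 4 (rule 41): 110010101001
Gen 5 (rule 102): 010111111011
Gen 6 (rule 41): 001100000110
Gen 7 (rule 102): 010100001010
Gen 8 (rule 41): 001001100100
Gen 9 (rule 102): 011010101100

Answer: 011010101100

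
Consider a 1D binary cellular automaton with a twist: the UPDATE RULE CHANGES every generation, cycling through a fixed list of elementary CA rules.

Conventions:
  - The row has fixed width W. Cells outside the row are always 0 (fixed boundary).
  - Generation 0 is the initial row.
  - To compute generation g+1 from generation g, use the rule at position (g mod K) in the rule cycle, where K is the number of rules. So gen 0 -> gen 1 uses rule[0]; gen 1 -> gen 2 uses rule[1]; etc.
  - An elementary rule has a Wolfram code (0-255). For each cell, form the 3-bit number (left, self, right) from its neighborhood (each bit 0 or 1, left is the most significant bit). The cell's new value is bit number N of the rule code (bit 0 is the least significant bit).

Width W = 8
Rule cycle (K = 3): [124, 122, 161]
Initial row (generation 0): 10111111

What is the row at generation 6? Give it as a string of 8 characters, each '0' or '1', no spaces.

Gen 0: 10111111
Gen 1 (rule 124): 11100001
Gen 2 (rule 122): 10110010
Gen 3 (rule 161): 01000000
Gen 4 (rule 124): 01100000
Gen 5 (rule 122): 11110000
Gen 6 (rule 161): 01100111

Answer: 01100111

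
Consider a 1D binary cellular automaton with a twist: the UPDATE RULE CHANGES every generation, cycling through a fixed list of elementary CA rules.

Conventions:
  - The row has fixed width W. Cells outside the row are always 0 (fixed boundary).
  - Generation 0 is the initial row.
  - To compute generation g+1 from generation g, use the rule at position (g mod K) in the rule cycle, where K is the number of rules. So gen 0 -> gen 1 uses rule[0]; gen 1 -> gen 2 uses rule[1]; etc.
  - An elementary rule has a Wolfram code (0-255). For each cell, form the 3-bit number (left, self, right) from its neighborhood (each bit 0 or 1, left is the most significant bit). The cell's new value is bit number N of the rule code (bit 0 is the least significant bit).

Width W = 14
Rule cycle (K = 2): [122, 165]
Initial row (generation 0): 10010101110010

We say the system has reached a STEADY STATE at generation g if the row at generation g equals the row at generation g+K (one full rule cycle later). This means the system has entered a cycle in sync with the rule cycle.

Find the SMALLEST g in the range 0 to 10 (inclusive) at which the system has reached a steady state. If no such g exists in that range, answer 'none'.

Gen 0: 10010101110010
Gen 1 (rule 122): 01101011011101
Gen 2 (rule 165): 00011100101011
Gen 3 (rule 122): 00110111010111
Gen 4 (rule 165): 10001010111010
Gen 5 (rule 122): 01010101101101
Gen 6 (rule 165): 01111110010011
Gen 7 (rule 122): 11000011101111
Gen 8 (rule 165): 00011001010110
Gen 9 (rule 122): 00111110101111
Gen 10 (rule 165): 10011101110110
Gen 11 (rule 122): 01110111011111
Gen 12 (rule 165): 00101010101110

Answer: none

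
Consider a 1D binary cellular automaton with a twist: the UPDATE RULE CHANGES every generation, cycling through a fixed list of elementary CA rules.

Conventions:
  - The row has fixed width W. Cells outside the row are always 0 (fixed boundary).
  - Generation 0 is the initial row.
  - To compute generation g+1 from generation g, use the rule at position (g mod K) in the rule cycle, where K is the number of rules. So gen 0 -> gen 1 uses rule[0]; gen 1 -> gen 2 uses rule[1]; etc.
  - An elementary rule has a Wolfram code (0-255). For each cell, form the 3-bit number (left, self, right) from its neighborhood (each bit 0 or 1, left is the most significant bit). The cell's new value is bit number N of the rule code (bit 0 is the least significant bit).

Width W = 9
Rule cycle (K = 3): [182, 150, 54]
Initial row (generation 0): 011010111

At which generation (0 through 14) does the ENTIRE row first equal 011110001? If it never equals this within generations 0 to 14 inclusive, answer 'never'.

Answer: 12

Derivation:
Gen 0: 011010111
Gen 1 (rule 182): 100111010
Gen 2 (rule 150): 111010011
Gen 3 (rule 54): 000111100
Gen 4 (rule 182): 001011010
Gen 5 (rule 150): 011000011
Gen 6 (rule 54): 100100100
Gen 7 (rule 182): 111111110
Gen 8 (rule 150): 011111101
Gen 9 (rule 54): 100000011
Gen 10 (rule 182): 110000100
Gen 11 (rule 150): 001001110
Gen 12 (rule 54): 011110001
Gen 13 (rule 182): 101101011
Gen 14 (rule 150): 100001000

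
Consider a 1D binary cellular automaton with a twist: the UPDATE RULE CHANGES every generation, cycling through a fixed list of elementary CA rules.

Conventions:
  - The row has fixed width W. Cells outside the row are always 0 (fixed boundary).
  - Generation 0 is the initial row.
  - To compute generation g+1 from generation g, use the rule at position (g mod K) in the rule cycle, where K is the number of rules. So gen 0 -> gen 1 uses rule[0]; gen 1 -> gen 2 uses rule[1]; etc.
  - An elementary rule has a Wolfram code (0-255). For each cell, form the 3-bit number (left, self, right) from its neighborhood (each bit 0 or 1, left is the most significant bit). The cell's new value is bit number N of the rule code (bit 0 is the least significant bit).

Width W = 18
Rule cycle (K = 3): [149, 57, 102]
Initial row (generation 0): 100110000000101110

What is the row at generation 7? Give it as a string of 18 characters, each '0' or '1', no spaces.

Gen 0: 100110000000101110
Gen 1 (rule 149): 110001111110100101
Gen 2 (rule 57): 101101000001010010
Gen 3 (rule 102): 110111000011110110
Gen 4 (rule 149): 000010111001100001
Gen 5 (rule 57): 111001100101011100
Gen 6 (rule 102): 001010101111100100
Gen 7 (rule 149): 101010100111010111

Answer: 101010100111010111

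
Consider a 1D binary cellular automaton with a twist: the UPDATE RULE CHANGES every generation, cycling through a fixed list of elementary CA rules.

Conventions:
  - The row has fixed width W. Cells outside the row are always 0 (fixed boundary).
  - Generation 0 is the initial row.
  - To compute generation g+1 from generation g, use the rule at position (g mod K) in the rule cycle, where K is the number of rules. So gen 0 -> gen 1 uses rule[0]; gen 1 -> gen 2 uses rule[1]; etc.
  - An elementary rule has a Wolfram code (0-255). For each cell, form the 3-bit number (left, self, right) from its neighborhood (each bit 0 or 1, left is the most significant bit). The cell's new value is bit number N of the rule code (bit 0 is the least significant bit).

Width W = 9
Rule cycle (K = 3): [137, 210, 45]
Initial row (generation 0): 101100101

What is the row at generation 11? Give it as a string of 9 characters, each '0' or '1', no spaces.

Gen 0: 101100101
Gen 1 (rule 137): 001000000
Gen 2 (rule 210): 010100000
Gen 3 (rule 45): 011101111
Gen 4 (rule 137): 011001110
Gen 5 (rule 210): 101110111
Gen 6 (rule 45): 111001100
Gen 7 (rule 137): 110001001
Gen 8 (rule 210): 011010110
Gen 9 (rule 45): 010111100
Gen 10 (rule 137): 000111001
Gen 11 (rule 210): 001011110

Answer: 001011110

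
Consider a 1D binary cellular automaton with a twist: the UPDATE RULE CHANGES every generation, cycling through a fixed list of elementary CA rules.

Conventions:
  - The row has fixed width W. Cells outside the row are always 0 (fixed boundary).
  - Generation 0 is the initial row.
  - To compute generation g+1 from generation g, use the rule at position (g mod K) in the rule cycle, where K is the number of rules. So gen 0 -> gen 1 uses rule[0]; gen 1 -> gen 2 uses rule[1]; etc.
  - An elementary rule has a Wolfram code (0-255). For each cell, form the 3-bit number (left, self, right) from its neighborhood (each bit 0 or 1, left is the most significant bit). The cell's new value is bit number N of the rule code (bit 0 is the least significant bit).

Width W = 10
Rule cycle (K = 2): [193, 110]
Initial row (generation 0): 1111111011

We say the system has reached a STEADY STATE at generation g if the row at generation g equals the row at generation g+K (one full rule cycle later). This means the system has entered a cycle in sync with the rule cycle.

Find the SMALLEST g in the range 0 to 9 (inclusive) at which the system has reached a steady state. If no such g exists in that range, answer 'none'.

Answer: 6

Derivation:
Gen 0: 1111111011
Gen 1 (rule 193): 0111111001
Gen 2 (rule 110): 1100001011
Gen 3 (rule 193): 0101100001
Gen 4 (rule 110): 1111100011
Gen 5 (rule 193): 0111101001
Gen 6 (rule 110): 1100111011
Gen 7 (rule 193): 0100011001
Gen 8 (rule 110): 1100111011
Gen 9 (rule 193): 0100011001
Gen 10 (rule 110): 1100111011
Gen 11 (rule 193): 0100011001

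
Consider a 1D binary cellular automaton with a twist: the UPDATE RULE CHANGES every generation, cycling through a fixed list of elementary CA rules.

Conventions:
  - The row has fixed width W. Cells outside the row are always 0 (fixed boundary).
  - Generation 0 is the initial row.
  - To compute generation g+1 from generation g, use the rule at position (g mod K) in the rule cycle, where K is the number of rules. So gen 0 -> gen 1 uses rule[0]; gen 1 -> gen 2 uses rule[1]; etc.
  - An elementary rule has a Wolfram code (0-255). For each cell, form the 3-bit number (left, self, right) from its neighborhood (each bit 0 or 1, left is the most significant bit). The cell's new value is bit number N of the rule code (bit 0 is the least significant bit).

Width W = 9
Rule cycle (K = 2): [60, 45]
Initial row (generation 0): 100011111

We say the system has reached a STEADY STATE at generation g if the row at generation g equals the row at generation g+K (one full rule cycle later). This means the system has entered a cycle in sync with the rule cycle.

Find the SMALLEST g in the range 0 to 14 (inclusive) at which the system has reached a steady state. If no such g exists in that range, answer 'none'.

Gen 0: 100011111
Gen 1 (rule 60): 110010000
Gen 2 (rule 45): 100010111
Gen 3 (rule 60): 110011100
Gen 4 (rule 45): 100010001
Gen 5 (rule 60): 110011001
Gen 6 (rule 45): 100010001
Gen 7 (rule 60): 110011001
Gen 8 (rule 45): 100010001
Gen 9 (rule 60): 110011001
Gen 10 (rule 45): 100010001
Gen 11 (rule 60): 110011001
Gen 12 (rule 45): 100010001
Gen 13 (rule 60): 110011001
Gen 14 (rule 45): 100010001
Gen 15 (rule 60): 110011001
Gen 16 (rule 45): 100010001

Answer: 4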